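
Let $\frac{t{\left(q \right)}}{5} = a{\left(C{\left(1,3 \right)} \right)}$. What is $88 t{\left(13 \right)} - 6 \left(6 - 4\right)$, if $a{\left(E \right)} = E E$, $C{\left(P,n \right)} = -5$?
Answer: $10988$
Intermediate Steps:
$a{\left(E \right)} = E^{2}$
$t{\left(q \right)} = 125$ ($t{\left(q \right)} = 5 \left(-5\right)^{2} = 5 \cdot 25 = 125$)
$88 t{\left(13 \right)} - 6 \left(6 - 4\right) = 88 \cdot 125 - 6 \left(6 - 4\right) = 11000 - 12 = 10988$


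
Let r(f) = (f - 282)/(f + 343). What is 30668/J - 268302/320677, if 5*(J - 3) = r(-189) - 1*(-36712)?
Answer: 6055203648646/1813584604699 ≈ 3.3388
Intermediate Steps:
r(f) = (-282 + f)/(343 + f)
J = 5655487/770 (J = 3 + ((-282 - 189)/(343 - 189) - 1*(-36712))/5 = 3 + (-471/154 + 36712)/5 = 3 + (1/5)*(5653177/154) = 3 + 5653177/770 = 5655487/770 ≈ 7344.8)
30668/J - 268302/320677 = 30668/(5655487/770) - 268302/320677 = 30668*(770/5655487) - 268302*1/320677 = 23614360/5655487 - 268302/320677 = 6055203648646/1813584604699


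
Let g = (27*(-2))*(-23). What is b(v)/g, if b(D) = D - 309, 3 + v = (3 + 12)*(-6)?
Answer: -67/207 ≈ -0.32367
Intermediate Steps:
v = -93 (v = -3 + (3 + 12)*(-6) = -3 + 15*(-6) = -3 - 90 = -93)
g = 1242 (g = -54*(-23) = 1242)
b(D) = -309 + D
b(v)/g = (-309 - 93)/1242 = -402*1/1242 = -67/207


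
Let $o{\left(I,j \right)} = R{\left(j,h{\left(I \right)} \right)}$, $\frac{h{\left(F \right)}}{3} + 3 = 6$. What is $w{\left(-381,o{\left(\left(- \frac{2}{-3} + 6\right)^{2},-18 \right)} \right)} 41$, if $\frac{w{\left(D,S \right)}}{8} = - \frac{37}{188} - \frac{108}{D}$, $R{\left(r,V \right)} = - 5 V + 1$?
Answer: $\frac{169658}{5969} \approx 28.423$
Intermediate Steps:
$h{\left(F \right)} = 9$ ($h{\left(F \right)} = -9 + 3 \cdot 6 = -9 + 18 = 9$)
$R{\left(r,V \right)} = 1 - 5 V$
$o{\left(I,j \right)} = -44$ ($o{\left(I,j \right)} = 1 - 45 = -44$)
$w{\left(D,S \right)} = - \frac{74}{47} - \frac{864}{D}$ ($w{\left(D,S \right)} = 8 \left(- \frac{37}{188} - \frac{108}{D}\right) = - \frac{74}{47} - \frac{864}{D}$)
$w{\left(-381,o{\left(\left(- \frac{2}{-3} + 6\right)^{2},-18 \right)} \right)} 41 = \left(- \frac{74}{47} - \frac{864}{-381}\right) 41 = \left(- \frac{74}{47} - - \frac{288}{127}\right) 41 = \left(- \frac{74}{47} + \frac{288}{127}\right) 41 = \frac{4138}{5969} \cdot 41 = \frac{169658}{5969}$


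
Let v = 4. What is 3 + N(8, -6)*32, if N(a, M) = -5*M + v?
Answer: 1091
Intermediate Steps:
N(a, M) = 4 - 5*M (N(a, M) = -5*M + 4 = 4 - 5*M)
3 + N(8, -6)*32 = 3 + (4 - 5*(-6))*32 = 3 + (4 + 30)*32 = 3 + 34*32 = 3 + 1088 = 1091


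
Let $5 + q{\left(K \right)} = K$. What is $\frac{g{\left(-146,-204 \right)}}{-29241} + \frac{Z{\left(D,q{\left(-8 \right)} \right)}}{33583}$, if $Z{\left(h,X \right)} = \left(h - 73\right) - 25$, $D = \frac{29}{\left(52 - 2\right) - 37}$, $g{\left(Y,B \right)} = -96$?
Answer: $\frac{1835513}{4255335513} \approx 0.00043134$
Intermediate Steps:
$q{\left(K \right)} = -5 + K$
$D = \frac{29}{13}$ ($D = \frac{29}{50 - 37} = \frac{29}{13} \approx 2.2308$)
$Z{\left(h,X \right)} = -98 + h$ ($Z{\left(h,X \right)} = \left(-73 + h\right) - 25 = -98 + h$)
$\frac{g{\left(-146,-204 \right)}}{-29241} + \frac{Z{\left(D,q{\left(-8 \right)} \right)}}{33583} = - \frac{96}{-29241} + \frac{-98 + \frac{29}{13}}{33583} = \left(-96\right) \left(- \frac{1}{29241}\right) - \frac{1245}{436579} = \frac{32}{9747} - \frac{1245}{436579} = \frac{1835513}{4255335513}$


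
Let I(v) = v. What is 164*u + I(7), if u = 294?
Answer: 48223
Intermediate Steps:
164*u + I(7) = 164*294 + 7 = 48216 + 7 = 48223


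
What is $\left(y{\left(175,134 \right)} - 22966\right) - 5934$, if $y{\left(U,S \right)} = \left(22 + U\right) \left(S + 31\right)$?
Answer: $3605$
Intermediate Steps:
$y{\left(U,S \right)} = \left(22 + U\right) \left(31 + S\right)$
$\left(y{\left(175,134 \right)} - 22966\right) - 5934 = \left(\left(682 + 22 \cdot 134 + 31 \cdot 175 + 134 \cdot 175\right) - 22966\right) - 5934 = \left(\left(682 + 2948 + 5425 + 23450\right) - 22966\right) - 5934 = \left(32505 - 22966\right) - 5934 = 9539 - 5934 = 3605$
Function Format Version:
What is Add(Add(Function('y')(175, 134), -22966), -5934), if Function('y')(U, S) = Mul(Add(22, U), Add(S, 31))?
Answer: 3605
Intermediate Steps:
Function('y')(U, S) = Mul(Add(22, U), Add(31, S))
Add(Add(Function('y')(175, 134), -22966), -5934) = Add(Add(Add(682, Mul(22, 134), Mul(31, 175), Mul(134, 175)), -22966), -5934) = Add(Add(Add(682, 2948, 5425, 23450), -22966), -5934) = Add(Add(32505, -22966), -5934) = Add(9539, -5934) = 3605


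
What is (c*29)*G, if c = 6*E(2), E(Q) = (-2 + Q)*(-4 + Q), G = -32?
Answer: 0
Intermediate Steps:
E(Q) = (-4 + Q)*(-2 + Q)
c = 0 (c = 6*(8 + 2² - 6*2) = 6*(8 + 4 - 12) = 6*0 = 0)
(c*29)*G = (0*29)*(-32) = 0*(-32) = 0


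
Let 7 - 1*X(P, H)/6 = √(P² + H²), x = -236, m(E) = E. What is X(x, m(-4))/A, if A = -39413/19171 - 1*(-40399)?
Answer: 57513/55317844 - 57513*√3482/96806227 ≈ -0.034018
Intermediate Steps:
X(P, H) = 42 - 6*√(H² + P²) (X(P, H) = 42 - 6*√(P² + H²) = 42 - 6*√(H² + P²))
A = 774449816/19171 (A = -39413*1/19171 + 40399 = -39413/19171 + 40399 = 774449816/19171 ≈ 40397.)
X(x, m(-4))/A = (42 - 6*√((-4)² + (-236)²))/(774449816/19171) = (42 - 6*√(16 + 55696))*(19171/774449816) = (42 - 24*√3482)*(19171/774449816) = 57513/55317844 - 57513*√3482/96806227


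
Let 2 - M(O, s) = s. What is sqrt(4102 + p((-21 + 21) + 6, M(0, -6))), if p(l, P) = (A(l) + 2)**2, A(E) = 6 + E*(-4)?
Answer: sqrt(4358) ≈ 66.015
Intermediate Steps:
A(E) = 6 - 4*E
M(O, s) = 2 - s
p(l, P) = (8 - 4*l)**2 (p(l, P) = ((6 - 4*l) + 2)**2 = (8 - 4*l)**2)
sqrt(4102 + p((-21 + 21) + 6, M(0, -6))) = sqrt(4102 + 16*(-2 + ((-21 + 21) + 6))**2) = sqrt(4102 + 16*(-2 + (0 + 6))**2) = sqrt(4102 + 16*(-2 + 6)**2) = sqrt(4102 + 16*4**2) = sqrt(4102 + 16*16) = sqrt(4102 + 256) = sqrt(4358)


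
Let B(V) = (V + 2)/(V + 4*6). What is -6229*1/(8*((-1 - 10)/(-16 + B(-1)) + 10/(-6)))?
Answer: 6858129/8608 ≈ 796.72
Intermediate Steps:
B(V) = (2 + V)/(24 + V) (B(V) = (2 + V)/(V + 24) = (2 + V)/(24 + V))
-6229*1/(8*((-1 - 10)/(-16 + B(-1)) + 10/(-6))) = -6229*1/(8*((-1 - 10)/(-16 + (2 - 1)/(24 - 1)) + 10/(-6))) = -6229*1/(8*(-11/(-16 + 1/23) + 10*(-⅙))) = -6229*1/(8*(-11/(-16 + (1/23)*1) - 5/3)) = -6229*1/(8*(-11/(-16 + 1/23) - 5/3)) = -6229*1/(8*(-11/(-367/23) - 5/3)) = -6229*1/(8*(-11*(-23/367) - 5/3)) = -6229*1/(8*(253/367 - 5/3)) = -6229/((-1076/1101*8)) = -6229/(-8608/1101) = -6229*(-1101/8608) = 6858129/8608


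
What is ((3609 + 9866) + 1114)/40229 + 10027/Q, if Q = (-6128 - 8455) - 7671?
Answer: -78712577/895256166 ≈ -0.087922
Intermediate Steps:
Q = -22254 (Q = -14583 - 7671 = -22254)
((3609 + 9866) + 1114)/40229 + 10027/Q = ((3609 + 9866) + 1114)/40229 + 10027/(-22254) = (13475 + 1114)*(1/40229) + 10027*(-1/22254) = 14589*(1/40229) - 10027/22254 = 14589/40229 - 10027/22254 = -78712577/895256166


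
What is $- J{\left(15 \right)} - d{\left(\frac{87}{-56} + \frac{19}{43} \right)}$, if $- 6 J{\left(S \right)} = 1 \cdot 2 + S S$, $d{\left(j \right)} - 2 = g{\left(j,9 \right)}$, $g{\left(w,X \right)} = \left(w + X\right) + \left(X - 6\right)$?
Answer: $\frac{180203}{7224} \approx 24.945$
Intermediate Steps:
$g{\left(w,X \right)} = -6 + w + 2 X$ ($g{\left(w,X \right)} = \left(X + w\right) + \left(-6 + X\right) = -6 + w + 2 X$)
$d{\left(j \right)} = 14 + j$ ($d{\left(j \right)} = 2 + \left(-6 + j + 2 \cdot 9\right) = 2 + \left(-6 + j + 18\right) = 2 + \left(12 + j\right) = 14 + j$)
$J{\left(S \right)} = - \frac{1}{3} - \frac{S^{2}}{6}$ ($J{\left(S \right)} = - \frac{1 \cdot 2 + S S}{6} = - \frac{2 + S^{2}}{6} = - \frac{1}{3} - \frac{S^{2}}{6}$)
$- J{\left(15 \right)} - d{\left(\frac{87}{-56} + \frac{19}{43} \right)} = - (- \frac{1}{3} - \frac{15^{2}}{6}) - \left(14 + \left(\frac{87}{-56} + \frac{19}{43}\right)\right) = - (- \frac{1}{3} - \frac{75}{2}) - \left(14 + \left(87 \left(- \frac{1}{56}\right) + 19 \cdot \frac{1}{43}\right)\right) = - (- \frac{1}{3} - \frac{75}{2}) - \left(14 + \left(- \frac{87}{56} + \frac{19}{43}\right)\right) = \left(-1\right) \left(- \frac{227}{6}\right) - \left(14 - \frac{2677}{2408}\right) = \frac{227}{6} - \frac{31035}{2408} = \frac{180203}{7224}$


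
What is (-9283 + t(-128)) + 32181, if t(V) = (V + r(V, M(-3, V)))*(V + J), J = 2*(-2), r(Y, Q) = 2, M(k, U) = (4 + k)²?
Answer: 39530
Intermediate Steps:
J = -4
t(V) = (-4 + V)*(2 + V) (t(V) = (V + 2)*(V - 4) = (2 + V)*(-4 + V) = (-4 + V)*(2 + V))
(-9283 + t(-128)) + 32181 = (-9283 + (-8 + (-128)² - 2*(-128))) + 32181 = (-9283 + (-8 + 16384 + 256)) + 32181 = (-9283 + 16632) + 32181 = 7349 + 32181 = 39530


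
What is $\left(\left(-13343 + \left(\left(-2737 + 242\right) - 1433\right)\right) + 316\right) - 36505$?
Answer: $-53460$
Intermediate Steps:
$\left(\left(-13343 + \left(\left(-2737 + 242\right) - 1433\right)\right) + 316\right) - 36505 = \left(\left(-13343 - 3928\right) + 316\right) - 36505 = \left(-17271 + 316\right) - 36505 = -16955 - 36505 = -53460$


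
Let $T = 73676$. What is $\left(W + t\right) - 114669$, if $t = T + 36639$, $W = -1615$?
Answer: $-5969$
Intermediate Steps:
$t = 110315$ ($t = 73676 + 36639 = 110315$)
$\left(W + t\right) - 114669 = \left(-1615 + 110315\right) - 114669 = 108700 - 114669 = -5969$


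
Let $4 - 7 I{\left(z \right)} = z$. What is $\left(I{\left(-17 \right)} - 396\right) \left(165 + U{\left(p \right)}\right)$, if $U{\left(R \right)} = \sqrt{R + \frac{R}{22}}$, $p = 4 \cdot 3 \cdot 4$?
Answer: $-64845 - \frac{786 \sqrt{1518}}{11} \approx -67629.0$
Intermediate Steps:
$p = 48$ ($p = 12 \cdot 4 = 48$)
$I{\left(z \right)} = \frac{4}{7} - \frac{z}{7}$
$U{\left(R \right)} = \frac{\sqrt{506} \sqrt{R}}{22}$ ($U{\left(R \right)} = \sqrt{R + R \frac{1}{22}} = \sqrt{R + \frac{R}{22}} = \sqrt{\frac{23 R}{22}} = \frac{\sqrt{506} \sqrt{R}}{22}$)
$\left(I{\left(-17 \right)} - 396\right) \left(165 + U{\left(p \right)}\right) = \left(\left(\frac{4}{7} - - \frac{17}{7}\right) - 396\right) \left(165 + \frac{\sqrt{506} \sqrt{48}}{22}\right) = \left(\left(\frac{4}{7} + \frac{17}{7}\right) - 396\right) \left(165 + \frac{\sqrt{506} \cdot 4 \sqrt{3}}{22}\right) = \left(3 - 396\right) \left(165 + \frac{2 \sqrt{1518}}{11}\right) = - 393 \left(165 + \frac{2 \sqrt{1518}}{11}\right) = -64845 - \frac{786 \sqrt{1518}}{11}$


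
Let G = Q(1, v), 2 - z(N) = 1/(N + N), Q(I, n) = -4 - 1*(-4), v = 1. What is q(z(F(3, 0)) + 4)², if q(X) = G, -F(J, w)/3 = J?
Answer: 0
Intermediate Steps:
F(J, w) = -3*J
Q(I, n) = 0 (Q(I, n) = -4 + 4 = 0)
z(N) = 2 - 1/(2*N) (z(N) = 2 - 1/(N + N) = 2 - 1/(2*N))
G = 0
q(X) = 0
q(z(F(3, 0)) + 4)² = 0² = 0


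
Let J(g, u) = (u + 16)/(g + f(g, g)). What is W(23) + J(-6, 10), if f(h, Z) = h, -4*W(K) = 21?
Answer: -89/12 ≈ -7.4167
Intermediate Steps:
W(K) = -21/4 (W(K) = -¼*21 = -21/4)
J(g, u) = (16 + u)/(2*g) (J(g, u) = (u + 16)/(g + g) = (16 + u)/((2*g)) = (16 + u)*(1/(2*g)) = (16 + u)/(2*g))
W(23) + J(-6, 10) = -21/4 + (½)*(16 + 10)/(-6) = -21/4 + (½)*(-⅙)*26 = -21/4 - 13/6 = -89/12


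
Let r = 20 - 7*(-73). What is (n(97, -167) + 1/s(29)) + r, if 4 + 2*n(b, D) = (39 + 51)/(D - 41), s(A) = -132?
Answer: 3629519/6864 ≈ 528.78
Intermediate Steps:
r = 531 (r = 20 + 511 = 531)
n(b, D) = -2 + 45/(-41 + D) (n(b, D) = -2 + ((39 + 51)/(D - 41))/2 = -2 + (90/(-41 + D))/2 = -2 + 45/(-41 + D))
(n(97, -167) + 1/s(29)) + r = ((127 - 2*(-167))/(-41 - 167) + 1/(-132)) + 531 = ((127 + 334)/(-208) - 1/132) + 531 = (-1/208*461 - 1/132) + 531 = (-461/208 - 1/132) + 531 = -15265/6864 + 531 = 3629519/6864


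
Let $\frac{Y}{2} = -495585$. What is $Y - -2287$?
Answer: $-988883$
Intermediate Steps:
$Y = -991170$ ($Y = 2 \left(-495585\right) = -991170$)
$Y - -2287 = -991170 - -2287 = -991170 + 2287 = -988883$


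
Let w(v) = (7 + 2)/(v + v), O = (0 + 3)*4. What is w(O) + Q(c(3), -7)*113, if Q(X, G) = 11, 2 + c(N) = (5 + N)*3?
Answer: 9947/8 ≈ 1243.4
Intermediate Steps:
c(N) = 13 + 3*N (c(N) = -2 + (5 + N)*3 = -2 + (15 + 3*N) = 13 + 3*N)
O = 12 (O = 3*4 = 12)
w(v) = 9/(2*v) (w(v) = 9/((2*v)) = 9*(1/(2*v)) = 9/(2*v))
w(O) + Q(c(3), -7)*113 = (9/2)/12 + 11*113 = (9/2)*(1/12) + 1243 = 3/8 + 1243 = 9947/8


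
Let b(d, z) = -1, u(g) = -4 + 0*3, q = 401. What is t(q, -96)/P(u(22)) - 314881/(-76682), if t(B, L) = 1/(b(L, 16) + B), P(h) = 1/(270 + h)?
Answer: 36587453/7668200 ≈ 4.7713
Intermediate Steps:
u(g) = -4 (u(g) = -4 + 0 = -4)
t(B, L) = 1/(-1 + B)
t(q, -96)/P(u(22)) - 314881/(-76682) = 1/((-1 + 401)*(1/(270 - 4))) - 314881/(-76682) = 1/(400*(1/266)) - 314881*(-1/76682) = 1/(400*(1/266)) + 314881/76682 = (1/400)*266 + 314881/76682 = 133/200 + 314881/76682 = 36587453/7668200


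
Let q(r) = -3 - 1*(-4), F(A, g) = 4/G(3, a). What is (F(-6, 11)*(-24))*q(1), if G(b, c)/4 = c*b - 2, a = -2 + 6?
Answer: -12/5 ≈ -2.4000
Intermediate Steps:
a = 4
G(b, c) = -8 + 4*b*c (G(b, c) = 4*(c*b - 2) = 4*(b*c - 2) = 4*(-2 + b*c) = -8 + 4*b*c)
F(A, g) = 1/10 (F(A, g) = 4/(-8 + 4*3*4) = 4/(-8 + 48) = 4/40 = 4*(1/40) = 1/10)
q(r) = 1 (q(r) = -3 + 4 = 1)
(F(-6, 11)*(-24))*q(1) = ((1/10)*(-24))*1 = -12/5*1 = -12/5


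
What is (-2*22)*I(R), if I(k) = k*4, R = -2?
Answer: 352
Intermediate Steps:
I(k) = 4*k
(-2*22)*I(R) = (-2*22)*(4*(-2)) = -44*(-8) = 352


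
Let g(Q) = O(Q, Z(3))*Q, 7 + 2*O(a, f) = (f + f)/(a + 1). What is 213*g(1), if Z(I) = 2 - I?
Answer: -852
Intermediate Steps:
O(a, f) = -7/2 + f/(1 + a) (O(a, f) = -7/2 + ((f + f)/(a + 1))/2 = -7/2 + ((2*f)/(1 + a))/2 = -7/2 + (2*f/(1 + a))/2 = -7/2 + f/(1 + a))
g(Q) = Q*(-9 - 7*Q)/(2*(1 + Q)) (g(Q) = ((-7 - 7*Q + 2*(2 - 1*3))/(2*(1 + Q)))*Q = ((-7 - 7*Q + 2*(2 - 3))/(2*(1 + Q)))*Q = ((-7 - 7*Q + 2*(-1))/(2*(1 + Q)))*Q = ((-7 - 7*Q - 2)/(2*(1 + Q)))*Q = ((-9 - 7*Q)/(2*(1 + Q)))*Q = Q*(-9 - 7*Q)/(2*(1 + Q)))
213*g(1) = 213*(-1*1*(9 + 7*1)/(2 + 2*1)) = 213*(-1*1*(9 + 7)/(2 + 2)) = 213*(-1*1*16/4) = 213*(-1*1*1/4*16) = 213*(-4) = -852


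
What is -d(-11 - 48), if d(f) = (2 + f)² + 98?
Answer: -3347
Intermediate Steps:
d(f) = 98 + (2 + f)²
-d(-11 - 48) = -(98 + (2 + (-11 - 48))²) = -(98 + (2 - 59)²) = -(98 + (-57)²) = -(98 + 3249) = -1*3347 = -3347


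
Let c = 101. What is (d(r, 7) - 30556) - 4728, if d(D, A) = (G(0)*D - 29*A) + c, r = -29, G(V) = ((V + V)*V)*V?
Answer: -35386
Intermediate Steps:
G(V) = 2*V³ (G(V) = ((2*V)*V)*V = (2*V²)*V = 2*V³)
d(D, A) = 101 - 29*A (d(D, A) = ((2*0³)*D - 29*A) + 101 = ((2*0)*D - 29*A) + 101 = (0*D - 29*A) + 101 = (0 - 29*A) + 101 = -29*A + 101 = 101 - 29*A)
(d(r, 7) - 30556) - 4728 = ((101 - 29*7) - 30556) - 4728 = ((101 - 203) - 30556) - 4728 = (-102 - 30556) - 4728 = -30658 - 4728 = -35386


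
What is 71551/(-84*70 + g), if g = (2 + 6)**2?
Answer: -71551/5816 ≈ -12.302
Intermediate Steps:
g = 64 (g = 8**2 = 64)
71551/(-84*70 + g) = 71551/(-84*70 + 64) = 71551/(-5880 + 64) = 71551/(-5816) = 71551*(-1/5816) = -71551/5816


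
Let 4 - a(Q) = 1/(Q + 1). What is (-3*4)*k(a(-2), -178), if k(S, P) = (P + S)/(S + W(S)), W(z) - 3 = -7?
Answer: 2076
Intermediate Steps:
W(z) = -4 (W(z) = 3 - 7 = -4)
a(Q) = 4 - 1/(1 + Q) (a(Q) = 4 - 1/(Q + 1) = 4 - 1/(1 + Q))
k(S, P) = (P + S)/(-4 + S) (k(S, P) = (P + S)/(S - 4) = (P + S)/(-4 + S))
(-3*4)*k(a(-2), -178) = (-3*4)*((-178 + (3 + 4*(-2))/(1 - 2))/(-4 + (3 + 4*(-2))/(1 - 2))) = -12*(-178 + (3 - 8)/(-1))/(-4 + (3 - 8)/(-1)) = -12*(-178 - 1*(-5))/(-4 - 1*(-5)) = -12*(-178 + 5)/(-4 + 5) = -12*(-173)/1 = -12*(-173) = 2076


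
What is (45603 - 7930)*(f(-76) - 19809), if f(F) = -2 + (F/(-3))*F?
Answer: -2456618657/3 ≈ -8.1887e+8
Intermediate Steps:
f(F) = -2 - F²/3 (f(F) = -2 + (F*(-⅓))*F = -2 + (-F/3)*F = -2 - F²/3)
(45603 - 7930)*(f(-76) - 19809) = (45603 - 7930)*((-2 - ⅓*(-76)²) - 19809) = 37673*((-2 - ⅓*5776) - 19809) = 37673*((-2 - 5776/3) - 19809) = 37673*(-5782/3 - 19809) = 37673*(-65209/3) = -2456618657/3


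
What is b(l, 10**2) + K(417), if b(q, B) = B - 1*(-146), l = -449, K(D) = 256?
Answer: 502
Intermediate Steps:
b(q, B) = 146 + B (b(q, B) = B + 146 = 146 + B)
b(l, 10**2) + K(417) = (146 + 10**2) + 256 = (146 + 100) + 256 = 246 + 256 = 502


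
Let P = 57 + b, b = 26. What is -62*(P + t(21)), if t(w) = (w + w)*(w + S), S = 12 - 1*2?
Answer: -85870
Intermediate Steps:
S = 10 (S = 12 - 2 = 10)
t(w) = 2*w*(10 + w) (t(w) = (w + w)*(w + 10) = (2*w)*(10 + w) = 2*w*(10 + w))
P = 83 (P = 57 + 26 = 83)
-62*(P + t(21)) = -62*(83 + 2*21*(10 + 21)) = -62*(83 + 2*21*31) = -62*(83 + 1302) = -62*1385 = -85870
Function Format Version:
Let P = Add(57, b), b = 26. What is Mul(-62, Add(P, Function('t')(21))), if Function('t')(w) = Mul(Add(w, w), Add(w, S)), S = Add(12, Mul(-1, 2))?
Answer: -85870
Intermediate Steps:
S = 10 (S = Add(12, -2) = 10)
Function('t')(w) = Mul(2, w, Add(10, w)) (Function('t')(w) = Mul(Add(w, w), Add(w, 10)) = Mul(Mul(2, w), Add(10, w)) = Mul(2, w, Add(10, w)))
P = 83 (P = Add(57, 26) = 83)
Mul(-62, Add(P, Function('t')(21))) = Mul(-62, Add(83, Mul(2, 21, Add(10, 21)))) = Mul(-62, Add(83, Mul(2, 21, 31))) = Mul(-62, Add(83, 1302)) = Mul(-62, 1385) = -85870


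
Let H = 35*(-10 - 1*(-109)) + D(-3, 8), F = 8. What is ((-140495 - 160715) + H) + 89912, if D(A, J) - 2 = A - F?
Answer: -207842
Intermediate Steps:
D(A, J) = -6 + A (D(A, J) = 2 + (A - 1*8) = 2 + (A - 8) = 2 + (-8 + A) = -6 + A)
H = 3456 (H = 35*(-10 - 1*(-109)) + (-6 - 3) = 35*(-10 + 109) - 9 = 35*99 - 9 = 3465 - 9 = 3456)
((-140495 - 160715) + H) + 89912 = ((-140495 - 160715) + 3456) + 89912 = (-301210 + 3456) + 89912 = -297754 + 89912 = -207842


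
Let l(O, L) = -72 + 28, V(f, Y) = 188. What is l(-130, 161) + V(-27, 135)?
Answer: 144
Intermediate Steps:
l(O, L) = -44
l(-130, 161) + V(-27, 135) = -44 + 188 = 144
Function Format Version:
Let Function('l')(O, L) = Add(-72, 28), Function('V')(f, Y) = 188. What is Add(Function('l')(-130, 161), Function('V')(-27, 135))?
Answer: 144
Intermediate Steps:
Function('l')(O, L) = -44
Add(Function('l')(-130, 161), Function('V')(-27, 135)) = Add(-44, 188) = 144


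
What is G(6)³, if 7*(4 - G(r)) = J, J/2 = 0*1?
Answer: 64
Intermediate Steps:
J = 0 (J = 2*(0*1) = 2*0 = 0)
G(r) = 4 (G(r) = 4 - ⅐*0 = 4 + 0 = 4)
G(6)³ = 4³ = 64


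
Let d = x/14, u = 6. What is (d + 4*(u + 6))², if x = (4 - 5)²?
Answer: 452929/196 ≈ 2310.9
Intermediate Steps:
x = 1 (x = (-1)² = 1)
d = 1/14 ≈ 0.071429
(d + 4*(u + 6))² = (1/14 + 4*(6 + 6))² = (1/14 + 4*12)² = (1/14 + 48)² = (673/14)² = 452929/196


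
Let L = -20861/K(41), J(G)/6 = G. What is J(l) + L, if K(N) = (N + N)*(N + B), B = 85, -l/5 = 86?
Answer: -26677421/10332 ≈ -2582.0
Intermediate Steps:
l = -430 (l = -5*86 = -430)
J(G) = 6*G
K(N) = 2*N*(85 + N) (K(N) = (N + N)*(N + 85) = (2*N)*(85 + N) = 2*N*(85 + N))
L = -20861/10332 (L = -20861*1/(82*(85 + 41)) = -20861/(2*41*126) = -20861/10332 ≈ -2.0191)
J(l) + L = 6*(-430) - 20861/10332 = -2580 - 20861/10332 = -26677421/10332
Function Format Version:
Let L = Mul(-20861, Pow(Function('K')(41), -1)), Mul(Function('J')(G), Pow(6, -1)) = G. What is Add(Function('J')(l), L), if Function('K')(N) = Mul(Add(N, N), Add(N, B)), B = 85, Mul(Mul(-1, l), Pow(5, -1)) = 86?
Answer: Rational(-26677421, 10332) ≈ -2582.0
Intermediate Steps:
l = -430 (l = Mul(-5, 86) = -430)
Function('J')(G) = Mul(6, G)
Function('K')(N) = Mul(2, N, Add(85, N)) (Function('K')(N) = Mul(Add(N, N), Add(N, 85)) = Mul(Mul(2, N), Add(85, N)) = Mul(2, N, Add(85, N)))
L = Rational(-20861, 10332) (L = Mul(-20861, Pow(Mul(2, 41, Add(85, 41)), -1)) = Mul(-20861, Pow(Mul(2, 41, 126), -1)) = Mul(-20861, Pow(10332, -1)) = Mul(-20861, Rational(1, 10332)) = Rational(-20861, 10332) ≈ -2.0191)
Add(Function('J')(l), L) = Add(Mul(6, -430), Rational(-20861, 10332)) = Add(-2580, Rational(-20861, 10332)) = Rational(-26677421, 10332)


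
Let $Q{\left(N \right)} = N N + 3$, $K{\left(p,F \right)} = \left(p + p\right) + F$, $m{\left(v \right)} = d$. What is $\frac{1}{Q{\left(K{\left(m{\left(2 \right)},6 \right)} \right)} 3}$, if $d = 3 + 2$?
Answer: $\frac{1}{777} \approx 0.001287$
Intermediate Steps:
$d = 5$
$m{\left(v \right)} = 5$
$K{\left(p,F \right)} = F + 2 p$ ($K{\left(p,F \right)} = 2 p + F = F + 2 p$)
$Q{\left(N \right)} = 3 + N^{2}$ ($Q{\left(N \right)} = N^{2} + 3 = 3 + N^{2}$)
$\frac{1}{Q{\left(K{\left(m{\left(2 \right)},6 \right)} \right)} 3} = \frac{1}{\left(3 + \left(6 + 2 \cdot 5\right)^{2}\right) 3} = \frac{1}{\left(3 + \left(6 + 10\right)^{2}\right) 3} = \frac{1}{\left(3 + 16^{2}\right) 3} = \frac{1}{\left(3 + 256\right) 3} = \frac{1}{259 \cdot 3} = \frac{1}{777}$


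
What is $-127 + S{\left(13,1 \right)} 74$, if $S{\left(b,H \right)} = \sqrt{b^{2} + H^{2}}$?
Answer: $-127 + 74 \sqrt{170} \approx 837.84$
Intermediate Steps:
$S{\left(b,H \right)} = \sqrt{H^{2} + b^{2}}$
$-127 + S{\left(13,1 \right)} 74 = -127 + \sqrt{1^{2} + 13^{2}} \cdot 74 = -127 + \sqrt{1 + 169} \cdot 74 = -127 + \sqrt{170} \cdot 74 = -127 + 74 \sqrt{170}$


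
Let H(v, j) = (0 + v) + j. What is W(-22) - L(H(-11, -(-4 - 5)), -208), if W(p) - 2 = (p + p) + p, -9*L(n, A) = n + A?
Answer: -262/3 ≈ -87.333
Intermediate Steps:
H(v, j) = j + v (H(v, j) = v + j = j + v)
L(n, A) = -A/9 - n/9 (L(n, A) = -(n + A)/9 = -(A + n)/9 = -A/9 - n/9)
W(p) = 2 + 3*p (W(p) = 2 + ((p + p) + p) = 2 + (2*p + p) = 2 + 3*p)
W(-22) - L(H(-11, -(-4 - 5)), -208) = (2 + 3*(-22)) - (-⅑*(-208) - (-(-4 - 5) - 11)/9) = (2 - 66) - (208/9 - (-1*(-9) - 11)/9) = -64 - (208/9 - (9 - 11)/9) = -64 - (208/9 - ⅑*(-2)) = -64 - (208/9 + 2/9) = -64 - 1*70/3 = -64 - 70/3 = -262/3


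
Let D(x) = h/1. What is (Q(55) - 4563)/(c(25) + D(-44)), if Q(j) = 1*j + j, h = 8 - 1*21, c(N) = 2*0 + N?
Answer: -4453/12 ≈ -371.08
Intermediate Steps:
c(N) = N (c(N) = 0 + N = N)
h = -13 (h = 8 - 21 = -13)
D(x) = -13 (D(x) = -13/1 = -13*1 = -13)
Q(j) = 2*j (Q(j) = j + j = 2*j)
(Q(55) - 4563)/(c(25) + D(-44)) = (2*55 - 4563)/(25 - 13) = (110 - 4563)/12 = -4453*1/12 = -4453/12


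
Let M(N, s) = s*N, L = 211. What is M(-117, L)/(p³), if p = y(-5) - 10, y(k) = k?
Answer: 2743/375 ≈ 7.3147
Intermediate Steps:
M(N, s) = N*s
p = -15 (p = -5 - 10 = -15)
M(-117, L)/(p³) = (-117*211)/((-15)³) = -24687/(-3375) = -24687*(-1/3375) = 2743/375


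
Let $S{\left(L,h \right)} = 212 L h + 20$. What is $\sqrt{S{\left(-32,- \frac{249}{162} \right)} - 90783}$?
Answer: $\frac{i \sqrt{6507195}}{9} \approx 283.44 i$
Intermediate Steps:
$S{\left(L,h \right)} = 20 + 212 L h$ ($S{\left(L,h \right)} = 212 L h + 20 = 20 + 212 L h$)
$\sqrt{S{\left(-32,- \frac{249}{162} \right)} - 90783} = \sqrt{\left(20 + 212 \left(-32\right) \left(- \frac{249}{162}\right)\right) - 90783} = \sqrt{\left(20 + 212 \left(-32\right) \left(\left(-249\right) \frac{1}{162}\right)\right) - 90783} = \sqrt{\left(20 + 212 \left(-32\right) \left(- \frac{83}{54}\right)\right) - 90783} = \sqrt{\left(20 + \frac{281536}{27}\right) - 90783} = \sqrt{\frac{282076}{27} - 90783} = \sqrt{- \frac{2169065}{27}} = \frac{i \sqrt{6507195}}{9}$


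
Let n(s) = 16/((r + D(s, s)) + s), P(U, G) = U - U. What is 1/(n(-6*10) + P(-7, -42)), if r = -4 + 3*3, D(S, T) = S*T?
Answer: 3545/16 ≈ 221.56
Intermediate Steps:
P(U, G) = 0
r = 5 (r = -4 + 9 = 5)
n(s) = 16/(5 + s + s²) (n(s) = 16/((5 + s*s) + s) = 16/((5 + s²) + s) = 16/(5 + s + s²))
1/(n(-6*10) + P(-7, -42)) = 1/(16/(5 - 6*10 + (-6*10)²) + 0) = 1/(16/(5 - 60 + (-60)²) + 0) = 1/(16/(5 - 60 + 3600) + 0) = 1/(16/3545 + 0) = 1/(16/3545) = 3545/16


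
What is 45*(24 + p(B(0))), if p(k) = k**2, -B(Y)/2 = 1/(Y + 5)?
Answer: 5436/5 ≈ 1087.2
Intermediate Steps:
B(Y) = -2/(5 + Y) (B(Y) = -2/(Y + 5) = -2/(5 + Y))
45*(24 + p(B(0))) = 45*(24 + (-2/(5 + 0))**2) = 45*(24 + (-2/5)**2) = 45*(24 + 4/25) = 45*(604/25) = 5436/5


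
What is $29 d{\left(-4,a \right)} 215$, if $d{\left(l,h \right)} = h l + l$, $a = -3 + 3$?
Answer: $-24940$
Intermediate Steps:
$a = 0$
$d{\left(l,h \right)} = l + h l$
$29 d{\left(-4,a \right)} 215 = 29 \left(- 4 \left(1 + 0\right)\right) 215 = 29 \left(\left(-4\right) 1\right) 215 = 29 \left(-4\right) 215 = \left(-116\right) 215 = -24940$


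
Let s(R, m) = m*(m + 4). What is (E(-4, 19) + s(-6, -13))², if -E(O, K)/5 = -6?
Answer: 21609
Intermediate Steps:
E(O, K) = 30 (E(O, K) = -5*(-6) = 30)
s(R, m) = m*(4 + m)
(E(-4, 19) + s(-6, -13))² = (30 - 13*(4 - 13))² = (30 - 13*(-9))² = (30 + 117)² = 147² = 21609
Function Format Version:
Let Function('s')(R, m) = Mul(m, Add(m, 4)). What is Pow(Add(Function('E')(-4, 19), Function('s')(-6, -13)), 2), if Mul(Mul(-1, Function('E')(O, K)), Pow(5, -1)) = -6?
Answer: 21609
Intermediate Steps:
Function('E')(O, K) = 30 (Function('E')(O, K) = Mul(-5, -6) = 30)
Function('s')(R, m) = Mul(m, Add(4, m))
Pow(Add(Function('E')(-4, 19), Function('s')(-6, -13)), 2) = Pow(Add(30, Mul(-13, Add(4, -13))), 2) = Pow(Add(30, Mul(-13, -9)), 2) = Pow(Add(30, 117), 2) = Pow(147, 2) = 21609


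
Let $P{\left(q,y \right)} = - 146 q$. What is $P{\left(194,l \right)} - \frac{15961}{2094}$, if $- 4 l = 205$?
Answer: $- \frac{59326417}{2094} \approx -28332.0$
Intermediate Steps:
$l = - \frac{205}{4}$ ($l = \left(- \frac{1}{4}\right) 205 = - \frac{205}{4} \approx -51.25$)
$P{\left(194,l \right)} - \frac{15961}{2094} = \left(-146\right) 194 - \frac{15961}{2094} = -28324 - \frac{15961}{2094} = - \frac{59326417}{2094}$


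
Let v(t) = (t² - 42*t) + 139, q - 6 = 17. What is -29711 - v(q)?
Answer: -29413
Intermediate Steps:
q = 23 (q = 6 + 17 = 23)
v(t) = 139 + t² - 42*t
-29711 - v(q) = -29711 - (139 + 23² - 42*23) = -29711 - (139 + 529 - 966) = -29711 - 1*(-298) = -29711 + 298 = -29413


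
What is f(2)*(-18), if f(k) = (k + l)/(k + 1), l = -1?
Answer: -6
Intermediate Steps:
f(k) = (-1 + k)/(1 + k) (f(k) = (k - 1)/(k + 1) = (-1 + k)/(1 + k))
f(2)*(-18) = ((-1 + 2)/(1 + 2))*(-18) = (1/3)*(-18) = ((⅓)*1)*(-18) = (⅓)*(-18) = -6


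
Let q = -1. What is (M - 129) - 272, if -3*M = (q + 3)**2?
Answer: -1207/3 ≈ -402.33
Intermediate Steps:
M = -4/3 (M = -(-1 + 3)**2/3 = -1/3*2**2 = -1/3*4 = -4/3 ≈ -1.3333)
(M - 129) - 272 = (-4/3 - 129) - 272 = -391/3 - 272 = -1207/3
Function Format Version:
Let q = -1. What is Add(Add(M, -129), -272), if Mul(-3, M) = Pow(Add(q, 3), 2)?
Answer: Rational(-1207, 3) ≈ -402.33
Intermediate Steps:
M = Rational(-4, 3) (M = Mul(Rational(-1, 3), Pow(Add(-1, 3), 2)) = Mul(Rational(-1, 3), Pow(2, 2)) = Mul(Rational(-1, 3), 4) = Rational(-4, 3) ≈ -1.3333)
Add(Add(M, -129), -272) = Add(Add(Rational(-4, 3), -129), -272) = Add(Rational(-391, 3), -272) = Rational(-1207, 3)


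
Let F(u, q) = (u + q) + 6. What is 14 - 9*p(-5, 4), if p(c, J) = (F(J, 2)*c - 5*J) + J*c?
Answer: 914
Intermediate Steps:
F(u, q) = 6 + q + u (F(u, q) = (q + u) + 6 = 6 + q + u)
p(c, J) = -5*J + J*c + c*(8 + J) (p(c, J) = ((6 + 2 + J)*c - 5*J) + J*c = ((8 + J)*c - 5*J) + J*c = (c*(8 + J) - 5*J) + J*c = (-5*J + c*(8 + J)) + J*c = -5*J + J*c + c*(8 + J))
14 - 9*p(-5, 4) = 14 - 9*(-5*4 + 4*(-5) - 5*(8 + 4)) = 14 - 9*(-20 - 20 - 5*12) = 14 - 9*(-20 - 20 - 60) = 14 - 9*(-100) = 14 + 900 = 914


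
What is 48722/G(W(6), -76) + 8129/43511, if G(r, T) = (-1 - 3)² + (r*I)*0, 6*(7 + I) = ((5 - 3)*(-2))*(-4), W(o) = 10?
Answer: 1060036503/348088 ≈ 3045.3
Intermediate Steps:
I = -13/3 (I = -7 + (((5 - 3)*(-2))*(-4))/6 = -7 + ((2*(-2))*(-4))/6 = -7 + (-4*(-4))/6 = -7 + (⅙)*16 = -7 + 8/3 = -13/3 ≈ -4.3333)
G(r, T) = 16 (G(r, T) = (-1 - 3)² + (r*(-13/3))*0 = (-4)² - 13*r/3*0 = 16 + 0 = 16)
48722/G(W(6), -76) + 8129/43511 = 48722/16 + 8129/43511 = 48722*(1/16) + 8129*(1/43511) = 24361/8 + 8129/43511 = 1060036503/348088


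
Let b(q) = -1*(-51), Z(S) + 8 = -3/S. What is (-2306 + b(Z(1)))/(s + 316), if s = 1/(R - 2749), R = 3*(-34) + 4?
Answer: -6419985/899651 ≈ -7.1361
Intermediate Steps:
Z(S) = -8 - 3/S
R = -98 (R = -102 + 4 = -98)
b(q) = 51
s = -1/2847 (s = 1/(-98 - 2749) = 1/(-2847) = -1/2847 ≈ -0.00035125)
(-2306 + b(Z(1)))/(s + 316) = (-2306 + 51)/(-1/2847 + 316) = -2255/899651/2847 = -2255*2847/899651 = -6419985/899651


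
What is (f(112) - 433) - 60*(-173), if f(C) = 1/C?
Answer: 1114065/112 ≈ 9947.0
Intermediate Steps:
(f(112) - 433) - 60*(-173) = (1/112 - 433) - 60*(-173) = (1/112 - 433) + 10380 = -48495/112 + 10380 = 1114065/112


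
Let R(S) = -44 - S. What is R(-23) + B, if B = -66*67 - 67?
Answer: -4510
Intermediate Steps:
B = -4489 (B = -4422 - 67 = -4489)
R(-23) + B = (-44 - 1*(-23)) - 4489 = (-44 + 23) - 4489 = -21 - 4489 = -4510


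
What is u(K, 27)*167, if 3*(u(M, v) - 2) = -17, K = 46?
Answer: -1837/3 ≈ -612.33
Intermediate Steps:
u(M, v) = -11/3 (u(M, v) = 2 + (⅓)*(-17) = 2 - 17/3 = -11/3)
u(K, 27)*167 = -11/3*167 = -1837/3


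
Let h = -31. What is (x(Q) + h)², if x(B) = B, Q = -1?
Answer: 1024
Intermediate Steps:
(x(Q) + h)² = (-1 - 31)² = (-32)² = 1024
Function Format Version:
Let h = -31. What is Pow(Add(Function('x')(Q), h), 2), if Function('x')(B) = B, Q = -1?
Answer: 1024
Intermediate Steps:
Pow(Add(Function('x')(Q), h), 2) = Pow(Add(-1, -31), 2) = Pow(-32, 2) = 1024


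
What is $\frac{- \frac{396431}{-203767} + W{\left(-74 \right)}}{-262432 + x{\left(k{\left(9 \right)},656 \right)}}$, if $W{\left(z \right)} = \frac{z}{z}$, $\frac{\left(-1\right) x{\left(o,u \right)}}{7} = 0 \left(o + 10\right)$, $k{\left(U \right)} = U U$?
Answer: $- \frac{300099}{26737490672} \approx -1.1224 \cdot 10^{-5}$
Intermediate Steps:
$k{\left(U \right)} = U^{2}$
$x{\left(o,u \right)} = 0$ ($x{\left(o,u \right)} = - 7 \cdot 0 \left(o + 10\right) = - 7 \cdot 0 \left(10 + o\right) = \left(-7\right) 0 = 0$)
$W{\left(z \right)} = 1$
$\frac{- \frac{396431}{-203767} + W{\left(-74 \right)}}{-262432 + x{\left(k{\left(9 \right)},656 \right)}} = \frac{- \frac{396431}{-203767} + 1}{-262432 + 0} = \frac{\left(-396431\right) \left(- \frac{1}{203767}\right) + 1}{-262432} = \left(\frac{396431}{203767} + 1\right) \left(- \frac{1}{262432}\right) = \frac{600198}{203767} \left(- \frac{1}{262432}\right) = - \frac{300099}{26737490672}$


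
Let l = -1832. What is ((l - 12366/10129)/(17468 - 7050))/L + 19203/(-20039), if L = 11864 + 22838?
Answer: -35159833841683799/36690318289694258 ≈ -0.95829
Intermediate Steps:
L = 34702
((l - 12366/10129)/(17468 - 7050))/L + 19203/(-20039) = ((-1832 - 12366/10129)/(17468 - 7050))/34702 + 19203/(-20039) = ((-1832 - 12366*1/10129)/10418)*(1/34702) + 19203*(-1/20039) = ((-1832 - 12366/10129)*(1/10418))*(1/34702) - 19203/20039 = -18568694/10129*1/10418*(1/34702) - 19203/20039 = -9284347/52761961*1/34702 - 19203/20039 = -9284347/1830945570622 - 19203/20039 = -35159833841683799/36690318289694258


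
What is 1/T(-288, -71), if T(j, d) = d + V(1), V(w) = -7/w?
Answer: -1/78 ≈ -0.012821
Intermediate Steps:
T(j, d) = -7 + d (T(j, d) = d - 7/1 = d - 7*1 = d - 7 = -7 + d)
1/T(-288, -71) = 1/(-7 - 71) = 1/(-78) = -1/78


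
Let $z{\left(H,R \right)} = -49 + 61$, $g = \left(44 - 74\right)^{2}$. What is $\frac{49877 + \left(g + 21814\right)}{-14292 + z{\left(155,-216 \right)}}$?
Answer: $- \frac{24197}{4760} \approx -5.0834$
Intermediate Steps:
$g = 900$ ($g = \left(-30\right)^{2} = 900$)
$z{\left(H,R \right)} = 12$
$\frac{49877 + \left(g + 21814\right)}{-14292 + z{\left(155,-216 \right)}} = \frac{49877 + \left(900 + 21814\right)}{-14292 + 12} = \frac{49877 + 22714}{-14280} = 72591 \left(- \frac{1}{14280}\right) = - \frac{24197}{4760}$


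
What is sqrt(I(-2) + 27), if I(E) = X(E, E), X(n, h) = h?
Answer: 5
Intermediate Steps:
I(E) = E
sqrt(I(-2) + 27) = sqrt(-2 + 27) = sqrt(25) = 5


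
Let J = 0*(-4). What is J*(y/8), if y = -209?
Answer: 0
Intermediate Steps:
J = 0
J*(y/8) = 0*(-209/8) = 0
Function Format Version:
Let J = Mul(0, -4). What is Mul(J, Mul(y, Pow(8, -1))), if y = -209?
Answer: 0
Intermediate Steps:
J = 0
Mul(J, Mul(y, Pow(8, -1))) = Mul(0, Mul(-209, Pow(8, -1))) = Mul(0, Mul(-209, Rational(1, 8))) = Mul(0, Rational(-209, 8)) = 0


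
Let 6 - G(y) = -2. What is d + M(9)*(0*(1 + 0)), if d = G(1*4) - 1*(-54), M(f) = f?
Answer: 62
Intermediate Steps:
G(y) = 8 (G(y) = 6 - 1*(-2) = 6 + 2 = 8)
d = 62 (d = 8 - 1*(-54) = 8 + 54 = 62)
d + M(9)*(0*(1 + 0)) = 62 + 9*(0*(1 + 0)) = 62 + 9*(0*1) = 62 + 9*0 = 62 + 0 = 62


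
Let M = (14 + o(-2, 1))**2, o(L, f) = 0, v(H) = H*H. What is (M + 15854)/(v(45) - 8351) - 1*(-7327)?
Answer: 23167276/3163 ≈ 7324.5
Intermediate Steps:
v(H) = H**2
M = 196 (M = (14 + 0)**2 = 14**2 = 196)
(M + 15854)/(v(45) - 8351) - 1*(-7327) = (196 + 15854)/(45**2 - 8351) - 1*(-7327) = 16050/(2025 - 8351) + 7327 = 16050/(-6326) + 7327 = 16050*(-1/6326) + 7327 = -8025/3163 + 7327 = 23167276/3163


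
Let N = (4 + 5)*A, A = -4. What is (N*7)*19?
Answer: -4788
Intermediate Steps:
N = -36 (N = (4 + 5)*(-4) = 9*(-4) = -36)
(N*7)*19 = -36*7*19 = -252*19 = -4788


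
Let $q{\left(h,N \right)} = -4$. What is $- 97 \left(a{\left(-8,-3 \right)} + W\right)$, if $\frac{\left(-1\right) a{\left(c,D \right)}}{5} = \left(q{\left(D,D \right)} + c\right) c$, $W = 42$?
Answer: $42486$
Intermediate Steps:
$a{\left(c,D \right)} = - 5 c \left(-4 + c\right)$ ($a{\left(c,D \right)} = - 5 \left(-4 + c\right) c = - 5 c \left(-4 + c\right)$)
$- 97 \left(a{\left(-8,-3 \right)} + W\right) = - 97 \left(5 \left(-8\right) \left(4 - -8\right) + 42\right) = - 97 \left(5 \left(-8\right) \left(4 + 8\right) + 42\right) = - 97 \left(5 \left(-8\right) 12 + 42\right) = - 97 \left(-480 + 42\right) = \left(-97\right) \left(-438\right) = 42486$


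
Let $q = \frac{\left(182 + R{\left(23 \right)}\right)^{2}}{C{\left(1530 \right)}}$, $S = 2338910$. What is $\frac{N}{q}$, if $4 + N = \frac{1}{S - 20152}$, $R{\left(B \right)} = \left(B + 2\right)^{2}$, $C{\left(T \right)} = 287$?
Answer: $- \frac{295770433}{167787647638} \approx -0.0017628$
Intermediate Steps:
$R{\left(B \right)} = \left(2 + B\right)^{2}$
$N = - \frac{9275031}{2318758}$ ($N = -4 + \frac{1}{2338910 - 20152} = -4 + \frac{1}{2318758} = - \frac{9275031}{2318758} \approx -4.0$)
$q = \frac{651249}{287}$ ($q = \frac{\left(182 + \left(2 + 23\right)^{2}\right)^{2}}{287} = \left(182 + 25^{2}\right)^{2} \cdot \frac{1}{287} = \left(182 + 625\right)^{2} \cdot \frac{1}{287} = 807^{2} \cdot \frac{1}{287} = 651249 \cdot \frac{1}{287} = \frac{651249}{287} \approx 2269.2$)
$\frac{N}{q} = - \frac{9275031}{2318758 \cdot \frac{651249}{287}} = \left(- \frac{9275031}{2318758}\right) \frac{287}{651249} = - \frac{295770433}{167787647638}$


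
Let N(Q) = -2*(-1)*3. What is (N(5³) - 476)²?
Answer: 220900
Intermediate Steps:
N(Q) = 6 (N(Q) = 2*3 = 6)
(N(5³) - 476)² = (6 - 476)² = (-470)² = 220900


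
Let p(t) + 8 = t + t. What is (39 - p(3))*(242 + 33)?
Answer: 11275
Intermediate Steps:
p(t) = -8 + 2*t (p(t) = -8 + (t + t) = -8 + 2*t)
(39 - p(3))*(242 + 33) = (39 - (-8 + 2*3))*(242 + 33) = (39 - (-8 + 6))*275 = (39 - 1*(-2))*275 = (39 + 2)*275 = 41*275 = 11275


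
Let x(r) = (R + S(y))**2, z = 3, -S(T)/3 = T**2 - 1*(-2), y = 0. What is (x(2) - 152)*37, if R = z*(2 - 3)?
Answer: -2627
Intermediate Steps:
S(T) = -6 - 3*T**2 (S(T) = -3*(T**2 - 1*(-2)) = -3*(T**2 + 2) = -3*(2 + T**2) = -6 - 3*T**2)
R = -3 (R = 3*(2 - 3) = 3*(-1) = -3)
x(r) = 81 (x(r) = (-3 + (-6 - 3*0**2))**2 = (-3 + (-6 - 3*0))**2 = (-3 + (-6 + 0))**2 = (-3 - 6)**2 = (-9)**2 = 81)
(x(2) - 152)*37 = (81 - 152)*37 = -71*37 = -2627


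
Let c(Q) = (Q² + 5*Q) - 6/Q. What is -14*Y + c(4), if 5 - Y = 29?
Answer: 741/2 ≈ 370.50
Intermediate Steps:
Y = -24 (Y = 5 - 1*29 = 5 - 29 = -24)
c(Q) = Q² - 6/Q + 5*Q
-14*Y + c(4) = -14*(-24) + (-6 + 4²*(5 + 4))/4 = 336 + (-6 + 16*9)/4 = 336 + (-6 + 144)/4 = 336 + (¼)*138 = 336 + 69/2 = 741/2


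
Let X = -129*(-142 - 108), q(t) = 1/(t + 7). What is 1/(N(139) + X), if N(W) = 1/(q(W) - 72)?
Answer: 10511/338979604 ≈ 3.1008e-5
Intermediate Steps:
q(t) = 1/(7 + t)
N(W) = 1/(-72 + 1/(7 + W)) (N(W) = 1/(1/(7 + W) - 72) = 1/(-72 + 1/(7 + W)))
X = 32250 (X = -129*(-250) = 32250)
1/(N(139) + X) = 1/((-7 - 1*139)/(503 + 72*139) + 32250) = 1/((-7 - 139)/(503 + 10008) + 32250) = 1/(-146/10511 + 32250) = 1/(338979604/10511) = 10511/338979604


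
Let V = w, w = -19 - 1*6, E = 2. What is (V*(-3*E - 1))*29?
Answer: 5075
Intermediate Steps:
w = -25 (w = -19 - 6 = -25)
V = -25
(V*(-3*E - 1))*29 = -25*(-3*2 - 1)*29 = -25*(-6 - 1)*29 = -25*(-7)*29 = 175*29 = 5075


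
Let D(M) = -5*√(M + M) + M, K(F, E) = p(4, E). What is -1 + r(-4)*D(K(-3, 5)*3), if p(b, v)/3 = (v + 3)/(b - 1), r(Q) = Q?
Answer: -97 + 80*√3 ≈ 41.564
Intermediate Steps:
p(b, v) = 3*(3 + v)/(-1 + b) (p(b, v) = 3*((v + 3)/(b - 1)) = 3*((3 + v)/(-1 + b)) = 3*(3 + v)/(-1 + b))
K(F, E) = 3 + E (K(F, E) = 3*(3 + E)/(-1 + 4) = 3*(3 + E)/3 = 3*(⅓)*(3 + E) = 3 + E)
D(M) = M - 5*√2*√M (D(M) = -5*√2*√M + M = M - 5*√2*√M)
-1 + r(-4)*D(K(-3, 5)*3) = -1 - 4*((3 + 5)*3 - 5*√2*√((3 + 5)*3)) = -1 - 4*(8*3 - 5*√2*√(8*3)) = -1 - 4*(24 - 5*√2*√24) = -1 - 4*(24 - 5*√2*2*√6) = -1 - 4*(24 - 20*√3) = -1 + (-96 + 80*√3) = -97 + 80*√3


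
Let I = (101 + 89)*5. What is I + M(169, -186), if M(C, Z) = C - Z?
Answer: 1305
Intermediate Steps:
I = 950 (I = 190*5 = 950)
I + M(169, -186) = 950 + (169 - 1*(-186)) = 950 + (169 + 186) = 950 + 355 = 1305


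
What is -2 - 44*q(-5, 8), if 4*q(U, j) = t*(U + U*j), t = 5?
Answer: 2473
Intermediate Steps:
q(U, j) = 5*U/4 + 5*U*j/4 (q(U, j) = (5*(U + U*j))/4 = (5*U + 5*U*j)/4 = 5*U/4 + 5*U*j/4)
-2 - 44*q(-5, 8) = -2 - 55*(-5)*(1 + 8) = -2 - 55*(-5)*9 = -2 - 44*(-225/4) = -2 + 2475 = 2473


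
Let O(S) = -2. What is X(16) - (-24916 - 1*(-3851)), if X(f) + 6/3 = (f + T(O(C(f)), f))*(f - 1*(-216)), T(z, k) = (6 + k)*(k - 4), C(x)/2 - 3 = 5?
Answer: 86023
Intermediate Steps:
C(x) = 16 (C(x) = 6 + 2*5 = 6 + 10 = 16)
T(z, k) = (-4 + k)*(6 + k) (T(z, k) = (6 + k)*(-4 + k) = (-4 + k)*(6 + k))
X(f) = -2 + (216 + f)*(-24 + f**2 + 3*f) (X(f) = -2 + (f + (-24 + f**2 + 2*f))*(f - 1*(-216)) = -2 + (-24 + f**2 + 3*f)*(f + 216) = -2 + (-24 + f**2 + 3*f)*(216 + f) = -2 + (216 + f)*(-24 + f**2 + 3*f))
X(16) - (-24916 - 1*(-3851)) = (-5186 + 16**3 + 219*16**2 + 624*16) - (-24916 - 1*(-3851)) = (-5186 + 4096 + 219*256 + 9984) - (-24916 + 3851) = (-5186 + 4096 + 56064 + 9984) - 1*(-21065) = 64958 + 21065 = 86023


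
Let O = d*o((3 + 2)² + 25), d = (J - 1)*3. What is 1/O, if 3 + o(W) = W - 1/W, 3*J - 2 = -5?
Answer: -25/7047 ≈ -0.0035476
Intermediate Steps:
J = -1 (J = ⅔ + (⅓)*(-5) = ⅔ - 5/3 = -1)
o(W) = -3 + W - 1/W (o(W) = -3 + (W - 1/W) = -3 + W - 1/W)
d = -6 (d = (-1 - 1)*3 = -2*3 = -6)
O = -7047/25 (O = -6*(-3 + ((3 + 2)² + 25) - 1/((3 + 2)² + 25)) = -6*(-3 + (5² + 25) - 1/(5² + 25)) = -6*(-3 + (25 + 25) - 1/(25 + 25)) = -6*(-3 + 50 - 1/50) = -6*2349/50 = -7047/25 ≈ -281.88)
1/O = 1/(-7047/25) = -25/7047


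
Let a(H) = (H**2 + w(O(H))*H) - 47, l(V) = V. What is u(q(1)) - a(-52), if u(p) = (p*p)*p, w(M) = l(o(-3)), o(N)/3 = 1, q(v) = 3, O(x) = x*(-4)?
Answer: -2474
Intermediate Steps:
O(x) = -4*x
o(N) = 3 (o(N) = 3*1 = 3)
w(M) = 3
a(H) = -47 + H**2 + 3*H (a(H) = (H**2 + 3*H) - 47 = -47 + H**2 + 3*H)
u(p) = p**3 (u(p) = p**2*p = p**3)
u(q(1)) - a(-52) = 3**3 - (-47 + (-52)**2 + 3*(-52)) = 27 - (-47 + 2704 - 156) = 27 - 1*2501 = 27 - 2501 = -2474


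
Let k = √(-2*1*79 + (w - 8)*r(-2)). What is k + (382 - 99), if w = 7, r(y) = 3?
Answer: 283 + I*√161 ≈ 283.0 + 12.689*I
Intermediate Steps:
k = I*√161 (k = √(-2*1*79 + (7 - 8)*3) = √(-2*79 - 1*3) = √(-158 - 3) = √(-161) = I*√161 ≈ 12.689*I)
k + (382 - 99) = I*√161 + (382 - 99) = I*√161 + 283 = 283 + I*√161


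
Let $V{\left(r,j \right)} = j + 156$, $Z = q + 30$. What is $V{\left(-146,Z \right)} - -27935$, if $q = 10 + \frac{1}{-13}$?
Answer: $\frac{365702}{13} \approx 28131.0$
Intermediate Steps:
$q = \frac{129}{13}$ ($q = 10 - \frac{1}{13} = \frac{129}{13} \approx 9.9231$)
$Z = \frac{519}{13}$ ($Z = \frac{129}{13} + 30 = \frac{519}{13} \approx 39.923$)
$V{\left(r,j \right)} = 156 + j$
$V{\left(-146,Z \right)} - -27935 = \left(156 + \frac{519}{13}\right) - -27935 = \frac{2547}{13} + 27935 = \frac{365702}{13}$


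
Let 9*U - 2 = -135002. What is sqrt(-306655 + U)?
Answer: I*sqrt(321655) ≈ 567.15*I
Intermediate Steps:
U = -15000 (U = 2/9 + (1/9)*(-135002) = 2/9 - 135002/9 = -15000)
sqrt(-306655 + U) = sqrt(-306655 - 15000) = sqrt(-321655) = I*sqrt(321655)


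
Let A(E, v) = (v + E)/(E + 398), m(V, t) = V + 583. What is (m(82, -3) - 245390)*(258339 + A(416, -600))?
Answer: -25731336277725/407 ≈ -6.3222e+10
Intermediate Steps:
m(V, t) = 583 + V
A(E, v) = (E + v)/(398 + E)
(m(82, -3) - 245390)*(258339 + A(416, -600)) = ((583 + 82) - 245390)*(258339 + (416 - 600)/(398 + 416)) = (665 - 245390)*(258339 - 184/814) = -244725*(258339 + (1/814)*(-184)) = -244725*(258339 - 92/407) = -244725*105143881/407 = -25731336277725/407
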